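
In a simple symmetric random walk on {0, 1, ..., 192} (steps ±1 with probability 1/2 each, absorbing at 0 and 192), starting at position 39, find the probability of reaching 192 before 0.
P(hit 192 before 0) = 39/192 = 13/64

Let u_k = P(hit 192 before 0 | start at k). Then u_0 = 0, u_192 = 1, and u_k = u_{k-1}/2 + u_{k+1}/2 for 1 ≤ k ≤ 191. This harmonic recurrence is solved by u_k = k/192, giving u_39 = 39/192 = 13/64.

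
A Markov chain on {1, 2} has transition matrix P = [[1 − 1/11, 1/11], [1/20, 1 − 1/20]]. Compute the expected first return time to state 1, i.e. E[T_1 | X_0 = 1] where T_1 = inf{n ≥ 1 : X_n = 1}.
E[T_1 | X_0 = 1] = 1/π_1 = 31/11

For an irreducible recurrent Markov chain with stationary distribution π, E[T_i | X_0 = i] = 1/π_i (Kac's formula). Here π_1 = (1/20)/(1/11 + 1/20) = (1/20)/(31/220) = 11/31, so E[T_1 | X_0 = 1] = 1/π_1 = (1/11 + 1/20)/(1/20) = (31/220)/(1/20) = 31/11.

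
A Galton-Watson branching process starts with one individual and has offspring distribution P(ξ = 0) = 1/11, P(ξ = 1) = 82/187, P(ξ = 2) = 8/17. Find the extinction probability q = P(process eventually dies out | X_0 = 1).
q = 17/88

The pgf is f(s) = 1/11 + 82/187·s + 8/17·s². The extinction probability q is the smallest fixed point of f in [0, 1]. Setting s = f(s):
  8/17·s² + (82/187 − 1)·s + 1/11 = 0
  8/17·s² − (1/11 + 8/17)·s + 1/11 = 0
which factors as (s − 1)·(8/17·s − 1/11) = 0, giving roots s = 1 and s = (1/11)/(8/17) = 17/88.
Mean offspring μ = 82/187 + 2·8/17 = 258/187 > 1 (supercritical), so q < 1. The extinction probability is the smaller root: q = (1/11)/(8/17) = 17/88.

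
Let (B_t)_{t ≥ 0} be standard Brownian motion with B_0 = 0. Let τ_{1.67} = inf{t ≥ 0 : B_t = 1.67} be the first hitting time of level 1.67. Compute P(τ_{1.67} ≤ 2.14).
P(τ_{1.67} ≤ 2.14) = 2(1 − Φ(1.67/√2.14)) = 2(1 − Φ(1.1416)) ≈ 0.2536

By the reflection principle for standard BM, P(τ_b ≤ t) = 2 · P(B_t ≥ b). Since B_t ~ N(0, t), P(B_t ≥ 1.67) = 1 − Φ(1.67/√t) = 1 − Φ(1.67/√2.14) = 1 − Φ(1.1416) ≈ 0.12681. Doubling: P(τ_{1.67} ≤ 2.14) ≈ 2 · 0.12681 = 0.25362 ≈ 0.2536.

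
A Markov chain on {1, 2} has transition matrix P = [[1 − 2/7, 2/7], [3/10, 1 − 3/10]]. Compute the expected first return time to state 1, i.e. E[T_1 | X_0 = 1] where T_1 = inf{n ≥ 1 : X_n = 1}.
E[T_1 | X_0 = 1] = 1/π_1 = 41/21

For an irreducible recurrent Markov chain with stationary distribution π, E[T_i | X_0 = i] = 1/π_i (Kac's formula). Here π_1 = (3/10)/(2/7 + 3/10) = (3/10)/(41/70) = 21/41, so E[T_1 | X_0 = 1] = 1/π_1 = (2/7 + 3/10)/(3/10) = (41/70)/(3/10) = 41/21.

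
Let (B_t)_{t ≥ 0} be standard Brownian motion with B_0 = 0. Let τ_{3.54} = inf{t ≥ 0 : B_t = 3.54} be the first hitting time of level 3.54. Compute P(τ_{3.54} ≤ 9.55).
P(τ_{3.54} ≤ 9.55) = 2(1 − Φ(3.54/√9.55)) = 2(1 − Φ(1.1455)) ≈ 0.2520

By the reflection principle for standard BM, P(τ_b ≤ t) = 2 · P(B_t ≥ b). Since B_t ~ N(0, t), P(B_t ≥ 3.54) = 1 − Φ(3.54/√t) = 1 − Φ(3.54/√9.55) = 1 − Φ(1.1455) ≈ 0.12600. Doubling: P(τ_{3.54} ≤ 9.55) ≈ 2 · 0.12600 = 0.25200 ≈ 0.2520.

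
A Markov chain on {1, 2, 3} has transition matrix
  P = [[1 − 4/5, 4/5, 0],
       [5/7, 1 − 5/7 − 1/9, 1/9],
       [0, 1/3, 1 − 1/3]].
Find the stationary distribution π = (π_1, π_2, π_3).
π = (75/187, 84/187, 28/187)

This is a birth-death chain on three states, which satisfies detailed balance: π_1 · P_{12} = π_2 · P_{21} and π_2 · P_{23} = π_3 · P_{32}.
From π_1 · 4/5 = π_2 · 5/7: π_2/π_1 = (4/5)/(5/7) = 28/25.
From π_2 · 1/9 = π_3 · 1/3: π_3/π_2 = (1/9)/(1/3) = 1/3.
Take π_1 proportional to 1; then unnormalized π = (1, 28/25, 28/75). Normalize by dividing by the sum 187/75:
  π = (75/187, 84/187, 28/187).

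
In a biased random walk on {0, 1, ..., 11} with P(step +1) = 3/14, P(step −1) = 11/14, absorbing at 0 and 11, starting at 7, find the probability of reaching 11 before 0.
P(hit 11 before 0) = (1 − (11/3)^7) / (1 − (11/3)^11) = 197285463/35663936683

Let u_k denote P(reach 11 before 0 | start at k). Boundary: u_0 = 0, u_11 = 1. Recurrence: u_k = 3/14·u_{k+1} + 11/14·u_{k-1} for 1 ≤ k ≤ 10. Try u_k = A + B·r^k with r = q/p = (11/14)/(3/14) = 11/3. Substitution satisfies the recurrence; boundary conditions give:
  u_k = (1 − r^k) / (1 − r^N) = (1 − (11/3)^7) / (1 − (11/3)^11) = 197285463/35663936683.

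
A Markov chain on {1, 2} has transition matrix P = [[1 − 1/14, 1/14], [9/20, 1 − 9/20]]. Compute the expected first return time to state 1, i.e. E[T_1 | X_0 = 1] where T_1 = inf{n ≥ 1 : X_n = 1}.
E[T_1 | X_0 = 1] = 1/π_1 = 73/63

For an irreducible recurrent Markov chain with stationary distribution π, E[T_i | X_0 = i] = 1/π_i (Kac's formula). Here π_1 = (9/20)/(1/14 + 9/20) = (9/20)/(73/140) = 63/73, so E[T_1 | X_0 = 1] = 1/π_1 = (1/14 + 9/20)/(9/20) = (73/140)/(9/20) = 73/63.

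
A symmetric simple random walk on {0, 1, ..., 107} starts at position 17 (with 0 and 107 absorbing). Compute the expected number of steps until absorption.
E[τ | X_0 = 17] = 1530

Let v_k = E[τ | X_0 = k]. Boundary: v_0 = v_107 = 0. Recurrence: v_k = 1 + (v_{k-1} + v_{k+1})/2 for 1 ≤ k ≤ 106. The particular solution to v_k − (v_{k-1} + v_{k+1})/2 = 1 is v_k = −k^2. Adding homogeneous solution A + B k and matching boundaries gives v_k = k (107 − k). Substituting k = 17: v_17 = 17 · 90 = 1530.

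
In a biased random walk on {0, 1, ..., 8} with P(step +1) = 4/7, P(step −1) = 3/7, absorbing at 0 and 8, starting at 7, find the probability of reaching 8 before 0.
P(hit 8 before 0) = (1 − (3/4)^7) / (1 − (3/4)^8) = 56788/58975

Let u_k denote P(reach 8 before 0 | start at k). Boundary: u_0 = 0, u_8 = 1. Recurrence: u_k = 4/7·u_{k+1} + 3/7·u_{k-1} for 1 ≤ k ≤ 7. Try u_k = A + B·r^k with r = q/p = (3/7)/(4/7) = 3/4. Substitution satisfies the recurrence; boundary conditions give:
  u_k = (1 − r^k) / (1 − r^N) = (1 − (3/4)^7) / (1 − (3/4)^8) = 56788/58975.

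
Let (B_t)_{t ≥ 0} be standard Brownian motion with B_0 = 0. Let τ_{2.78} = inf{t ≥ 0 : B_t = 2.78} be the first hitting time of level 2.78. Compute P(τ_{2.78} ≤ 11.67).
P(τ_{2.78} ≤ 11.67) = 2(1 − Φ(2.78/√11.67)) = 2(1 − Φ(0.8138)) ≈ 0.4158

By the reflection principle for standard BM, P(τ_b ≤ t) = 2 · P(B_t ≥ b). Since B_t ~ N(0, t), P(B_t ≥ 2.78) = 1 − Φ(2.78/√t) = 1 − Φ(2.78/√11.67) = 1 − Φ(0.8138) ≈ 0.20788. Doubling: P(τ_{2.78} ≤ 11.67) ≈ 2 · 0.20788 = 0.41576 ≈ 0.4158.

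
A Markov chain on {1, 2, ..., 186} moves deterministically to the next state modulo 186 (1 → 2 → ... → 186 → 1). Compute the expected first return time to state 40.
E[T_40 | X_0 = 40] = 186

The chain cycles deterministically, so starting at state 40 it returns in exactly 186 steps. Equivalently, the stationary distribution is uniform π_j = 1/186 for every state j, so by Kac's formula E[T_40] = 1/π_40 = 186.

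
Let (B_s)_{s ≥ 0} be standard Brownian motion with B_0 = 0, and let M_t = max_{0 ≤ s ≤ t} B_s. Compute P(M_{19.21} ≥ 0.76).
P(M_{19.21} ≥ 0.76) = 2·P(B_{19.21} ≥ 0.76) = 2(1 − Φ(0.76/√19.21)) ≈ 0.8623

By the reflection principle for Brownian motion, P(M_t ≥ a) = 2 · P(B_t ≥ a) for a ≥ 0. Since B_t ~ N(0, t), P(B_t ≥ 0.76) = 1 − Φ(0.76/√t) = 1 − Φ(0.76/√19.21) = 1 − Φ(0.1734). So
  P(M_{19.21} ≥ 0.76) = 2(1 − Φ(0.1734)) ≈ 0.8623.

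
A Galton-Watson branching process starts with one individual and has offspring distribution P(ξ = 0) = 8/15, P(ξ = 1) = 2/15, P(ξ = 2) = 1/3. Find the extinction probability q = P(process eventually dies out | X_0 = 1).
q = 1

Mean offspring μ = 0·8/15 + 1·2/15 + 2·1/3 = 4/5 ≤ 1. For μ ≤ 1 with offspring not concentrated at 1, the Galton-Watson process goes extinct almost surely, so q = 1.
(Algebraic check: The pgf is f(s) = 8/15 + 2/15·s + 1/3·s². The extinction probability q is the smallest fixed point of f in [0, 1]. Setting s = f(s):
  1/3·s² + (2/15 − 1)·s + 8/15 = 0
  1/3·s² − (8/15 + 1/3)·s + 8/15 = 0
which factors as (s − 1)·(1/3·s − 8/15) = 0, giving roots s = 1 and s = (8/15)/(1/3) = 8/5. Since 8/5 ≥ 1, the smallest root in [0, 1] is s = 1.)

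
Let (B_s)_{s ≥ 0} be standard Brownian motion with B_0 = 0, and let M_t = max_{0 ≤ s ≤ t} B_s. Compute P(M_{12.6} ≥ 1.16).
P(M_{12.6} ≥ 1.16) = 2·P(B_{12.6} ≥ 1.16) = 2(1 − Φ(1.16/√12.6)) ≈ 0.7438

By the reflection principle for Brownian motion, P(M_t ≥ a) = 2 · P(B_t ≥ a) for a ≥ 0. Since B_t ~ N(0, t), P(B_t ≥ 1.16) = 1 − Φ(1.16/√t) = 1 − Φ(1.16/√12.6) = 1 − Φ(0.3268). So
  P(M_{12.6} ≥ 1.16) = 2(1 − Φ(0.3268)) ≈ 0.7438.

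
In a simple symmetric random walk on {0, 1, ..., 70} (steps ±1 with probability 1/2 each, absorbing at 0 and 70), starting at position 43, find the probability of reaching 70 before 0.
P(hit 70 before 0) = 43/70

Let u_k = P(hit 70 before 0 | start at k). Then u_0 = 0, u_70 = 1, and u_k = u_{k-1}/2 + u_{k+1}/2 for 1 ≤ k ≤ 69. This harmonic recurrence is solved by u_k = k/70, giving u_43 = 43/70.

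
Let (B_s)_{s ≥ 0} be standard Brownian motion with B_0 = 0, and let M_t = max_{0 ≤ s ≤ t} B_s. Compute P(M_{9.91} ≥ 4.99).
P(M_{9.91} ≥ 4.99) = 2·P(B_{9.91} ≥ 4.99) = 2(1 − Φ(4.99/√9.91)) ≈ 0.1129

By the reflection principle for Brownian motion, P(M_t ≥ a) = 2 · P(B_t ≥ a) for a ≥ 0. Since B_t ~ N(0, t), P(B_t ≥ 4.99) = 1 − Φ(4.99/√t) = 1 − Φ(4.99/√9.91) = 1 − Φ(1.5851). So
  P(M_{9.91} ≥ 4.99) = 2(1 − Φ(1.5851)) ≈ 0.1129.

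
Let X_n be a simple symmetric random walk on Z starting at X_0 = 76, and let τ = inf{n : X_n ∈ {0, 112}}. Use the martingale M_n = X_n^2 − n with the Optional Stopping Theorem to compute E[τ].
E[τ] = 2736

M_n = X_n^2 − n is a martingale (since E[X_{n+1}^2 | F_n] = X_n^2 + 1). By OST (τ has finite mean in a bounded region), E[M_τ] = E[M_0] = X_0^2 − 0 = 76^2 = 5776. Also E[M_τ] = E[X_τ^2] − E[τ]. The walk exits at 0 or 112, with P(hit 112 first) = 76/112, so E[X_τ^2] = 112^2 · 76/112 + 0 = 8512. Thus E[τ] = E[X_τ^2] − E[M_τ] = 8512 − 5776 = 2736 = 76(112 − 76) = 2736.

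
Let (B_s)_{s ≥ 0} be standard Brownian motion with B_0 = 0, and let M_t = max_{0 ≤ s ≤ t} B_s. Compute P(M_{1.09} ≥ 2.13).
P(M_{1.09} ≥ 2.13) = 2·P(B_{1.09} ≥ 2.13) = 2(1 − Φ(2.13/√1.09)) ≈ 0.0413

By the reflection principle for Brownian motion, P(M_t ≥ a) = 2 · P(B_t ≥ a) for a ≥ 0. Since B_t ~ N(0, t), P(B_t ≥ 2.13) = 1 − Φ(2.13/√t) = 1 − Φ(2.13/√1.09) = 1 − Φ(2.0402). So
  P(M_{1.09} ≥ 2.13) = 2(1 − Φ(2.0402)) ≈ 0.0413.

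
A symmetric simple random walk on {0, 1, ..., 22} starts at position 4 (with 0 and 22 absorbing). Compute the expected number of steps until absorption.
E[τ | X_0 = 4] = 72

Let v_k = E[τ | X_0 = k]. Boundary: v_0 = v_22 = 0. Recurrence: v_k = 1 + (v_{k-1} + v_{k+1})/2 for 1 ≤ k ≤ 21. The particular solution to v_k − (v_{k-1} + v_{k+1})/2 = 1 is v_k = −k^2. Adding homogeneous solution A + B k and matching boundaries gives v_k = k (22 − k). Substituting k = 4: v_4 = 4 · 18 = 72.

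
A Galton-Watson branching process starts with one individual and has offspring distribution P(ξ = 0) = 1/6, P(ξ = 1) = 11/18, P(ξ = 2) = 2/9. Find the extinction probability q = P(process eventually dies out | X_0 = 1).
q = 3/4

The pgf is f(s) = 1/6 + 11/18·s + 2/9·s². The extinction probability q is the smallest fixed point of f in [0, 1]. Setting s = f(s):
  2/9·s² + (11/18 − 1)·s + 1/6 = 0
  2/9·s² − (1/6 + 2/9)·s + 1/6 = 0
which factors as (s − 1)·(2/9·s − 1/6) = 0, giving roots s = 1 and s = (1/6)/(2/9) = 3/4.
Mean offspring μ = 11/18 + 2·2/9 = 19/18 > 1 (supercritical), so q < 1. The extinction probability is the smaller root: q = (1/6)/(2/9) = 3/4.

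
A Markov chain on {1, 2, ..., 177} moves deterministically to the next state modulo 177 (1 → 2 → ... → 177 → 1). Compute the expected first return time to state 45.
E[T_45 | X_0 = 45] = 177

The chain cycles deterministically, so starting at state 45 it returns in exactly 177 steps. Equivalently, the stationary distribution is uniform π_j = 1/177 for every state j, so by Kac's formula E[T_45] = 1/π_45 = 177.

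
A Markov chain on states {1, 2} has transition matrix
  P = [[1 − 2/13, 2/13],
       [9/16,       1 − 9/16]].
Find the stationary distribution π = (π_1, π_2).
π_1 = 117/149, π_2 = 32/149

Solve πP = π with π_1 + π_2 = 1. From πP = π: π_1 · (1 − 2/13) + π_2 · 9/16 = π_1 ⇒ π_2 · 9/16 = π_1 · 2/13 ⇒ π_2/π_1 = (2/13)/(9/16) = 32/117. Together with π_1 + π_2 = 1:
  π_1 = (9/16)/(2/13 + 9/16) = (9/16)/(149/208) = 117/149,
  π_2 = (2/13)/(2/13 + 9/16) = (2/13)/(149/208) = 32/149.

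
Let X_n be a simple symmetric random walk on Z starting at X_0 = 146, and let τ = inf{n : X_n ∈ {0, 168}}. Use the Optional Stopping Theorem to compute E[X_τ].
E[X_τ] = 146

X_n is a martingale and τ is a bounded-mean stopping time (indeed τ is finite a.s. with bounded expectation since the walk is in a bounded region). By the OST, E[X_τ] = E[X_0] = 146. Equivalently: E[X_τ] = 168 · P(hit 168 first) + 0 · P(hit 0 first) = 168 · (146/168) = 146.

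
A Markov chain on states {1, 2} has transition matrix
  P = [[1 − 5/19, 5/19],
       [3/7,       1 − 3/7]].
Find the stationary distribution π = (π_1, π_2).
π_1 = 57/92, π_2 = 35/92

Solve πP = π with π_1 + π_2 = 1. From πP = π: π_1 · (1 − 5/19) + π_2 · 3/7 = π_1 ⇒ π_2 · 3/7 = π_1 · 5/19 ⇒ π_2/π_1 = (5/19)/(3/7) = 35/57. Together with π_1 + π_2 = 1:
  π_1 = (3/7)/(5/19 + 3/7) = (3/7)/(92/133) = 57/92,
  π_2 = (5/19)/(5/19 + 3/7) = (5/19)/(92/133) = 35/92.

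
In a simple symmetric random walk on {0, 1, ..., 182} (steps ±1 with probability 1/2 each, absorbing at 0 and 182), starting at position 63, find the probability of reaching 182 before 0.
P(hit 182 before 0) = 63/182 = 9/26

Let u_k = P(hit 182 before 0 | start at k). Then u_0 = 0, u_182 = 1, and u_k = u_{k-1}/2 + u_{k+1}/2 for 1 ≤ k ≤ 181. This harmonic recurrence is solved by u_k = k/182, giving u_63 = 63/182 = 9/26.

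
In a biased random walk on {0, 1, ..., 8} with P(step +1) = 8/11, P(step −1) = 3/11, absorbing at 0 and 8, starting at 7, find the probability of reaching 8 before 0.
P(hit 8 before 0) = (1 − (3/8)^7) / (1 − (3/8)^8) = 3351944/3354131

Let u_k denote P(reach 8 before 0 | start at k). Boundary: u_0 = 0, u_8 = 1. Recurrence: u_k = 8/11·u_{k+1} + 3/11·u_{k-1} for 1 ≤ k ≤ 7. Try u_k = A + B·r^k with r = q/p = (3/11)/(8/11) = 3/8. Substitution satisfies the recurrence; boundary conditions give:
  u_k = (1 − r^k) / (1 − r^N) = (1 − (3/8)^7) / (1 − (3/8)^8) = 3351944/3354131.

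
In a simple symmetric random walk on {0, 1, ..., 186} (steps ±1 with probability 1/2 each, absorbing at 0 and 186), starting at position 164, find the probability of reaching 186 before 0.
P(hit 186 before 0) = 164/186 = 82/93

Let u_k = P(hit 186 before 0 | start at k). Then u_0 = 0, u_186 = 1, and u_k = u_{k-1}/2 + u_{k+1}/2 for 1 ≤ k ≤ 185. This harmonic recurrence is solved by u_k = k/186, giving u_164 = 164/186 = 82/93.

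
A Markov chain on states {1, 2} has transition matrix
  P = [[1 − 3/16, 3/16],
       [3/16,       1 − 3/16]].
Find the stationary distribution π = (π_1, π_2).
π_1 = 1/2, π_2 = 1/2

Solve πP = π with π_1 + π_2 = 1. From πP = π: π_1 · (1 − 3/16) + π_2 · 3/16 = π_1 ⇒ π_2 · 3/16 = π_1 · 3/16 ⇒ π_2/π_1 = (3/16)/(3/16) = 1. Together with π_1 + π_2 = 1:
  π_1 = (3/16)/(3/16 + 3/16) = (3/16)/(3/8) = 1/2,
  π_2 = (3/16)/(3/16 + 3/16) = (3/16)/(3/8) = 1/2.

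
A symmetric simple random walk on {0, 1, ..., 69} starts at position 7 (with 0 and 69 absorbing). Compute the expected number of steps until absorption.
E[τ | X_0 = 7] = 434

Let v_k = E[τ | X_0 = k]. Boundary: v_0 = v_69 = 0. Recurrence: v_k = 1 + (v_{k-1} + v_{k+1})/2 for 1 ≤ k ≤ 68. The particular solution to v_k − (v_{k-1} + v_{k+1})/2 = 1 is v_k = −k^2. Adding homogeneous solution A + B k and matching boundaries gives v_k = k (69 − k). Substituting k = 7: v_7 = 7 · 62 = 434.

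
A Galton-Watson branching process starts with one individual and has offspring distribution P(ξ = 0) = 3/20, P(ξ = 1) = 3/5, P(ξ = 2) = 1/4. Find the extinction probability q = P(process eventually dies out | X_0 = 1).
q = 3/5

The pgf is f(s) = 3/20 + 3/5·s + 1/4·s². The extinction probability q is the smallest fixed point of f in [0, 1]. Setting s = f(s):
  1/4·s² + (3/5 − 1)·s + 3/20 = 0
  1/4·s² − (3/20 + 1/4)·s + 3/20 = 0
which factors as (s − 1)·(1/4·s − 3/20) = 0, giving roots s = 1 and s = (3/20)/(1/4) = 3/5.
Mean offspring μ = 3/5 + 2·1/4 = 11/10 > 1 (supercritical), so q < 1. The extinction probability is the smaller root: q = (3/20)/(1/4) = 3/5.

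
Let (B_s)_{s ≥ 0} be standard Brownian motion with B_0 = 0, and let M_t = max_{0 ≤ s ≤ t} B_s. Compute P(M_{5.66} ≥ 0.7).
P(M_{5.66} ≥ 0.7) = 2·P(B_{5.66} ≥ 0.7) = 2(1 − Φ(0.7/√5.66)) ≈ 0.7686

By the reflection principle for Brownian motion, P(M_t ≥ a) = 2 · P(B_t ≥ a) for a ≥ 0. Since B_t ~ N(0, t), P(B_t ≥ 0.7) = 1 − Φ(0.7/√t) = 1 − Φ(0.7/√5.66) = 1 − Φ(0.2942). So
  P(M_{5.66} ≥ 0.7) = 2(1 − Φ(0.2942)) ≈ 0.7686.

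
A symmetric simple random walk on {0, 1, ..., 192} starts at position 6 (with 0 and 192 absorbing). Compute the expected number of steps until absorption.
E[τ | X_0 = 6] = 1116

Let v_k = E[τ | X_0 = k]. Boundary: v_0 = v_192 = 0. Recurrence: v_k = 1 + (v_{k-1} + v_{k+1})/2 for 1 ≤ k ≤ 191. The particular solution to v_k − (v_{k-1} + v_{k+1})/2 = 1 is v_k = −k^2. Adding homogeneous solution A + B k and matching boundaries gives v_k = k (192 − k). Substituting k = 6: v_6 = 6 · 186 = 1116.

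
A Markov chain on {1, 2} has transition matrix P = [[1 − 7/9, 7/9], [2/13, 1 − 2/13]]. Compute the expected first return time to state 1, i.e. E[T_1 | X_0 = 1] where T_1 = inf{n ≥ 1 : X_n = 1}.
E[T_1 | X_0 = 1] = 1/π_1 = 109/18

For an irreducible recurrent Markov chain with stationary distribution π, E[T_i | X_0 = i] = 1/π_i (Kac's formula). Here π_1 = (2/13)/(7/9 + 2/13) = (2/13)/(109/117) = 18/109, so E[T_1 | X_0 = 1] = 1/π_1 = (7/9 + 2/13)/(2/13) = (109/117)/(2/13) = 109/18.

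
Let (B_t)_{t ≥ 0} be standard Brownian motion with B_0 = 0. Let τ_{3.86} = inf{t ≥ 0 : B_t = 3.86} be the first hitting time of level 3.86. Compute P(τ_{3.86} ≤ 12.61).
P(τ_{3.86} ≤ 12.61) = 2(1 − Φ(3.86/√12.61)) = 2(1 − Φ(1.0870)) ≈ 0.2770

By the reflection principle for standard BM, P(τ_b ≤ t) = 2 · P(B_t ≥ b). Since B_t ~ N(0, t), P(B_t ≥ 3.86) = 1 − Φ(3.86/√t) = 1 − Φ(3.86/√12.61) = 1 − Φ(1.0870) ≈ 0.13852. Doubling: P(τ_{3.86} ≤ 12.61) ≈ 2 · 0.13852 = 0.27704 ≈ 0.2770.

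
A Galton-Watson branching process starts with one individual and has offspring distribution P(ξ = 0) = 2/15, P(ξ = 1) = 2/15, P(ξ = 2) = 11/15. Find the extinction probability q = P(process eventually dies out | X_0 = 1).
q = 2/11

The pgf is f(s) = 2/15 + 2/15·s + 11/15·s². The extinction probability q is the smallest fixed point of f in [0, 1]. Setting s = f(s):
  11/15·s² + (2/15 − 1)·s + 2/15 = 0
  11/15·s² − (2/15 + 11/15)·s + 2/15 = 0
which factors as (s − 1)·(11/15·s − 2/15) = 0, giving roots s = 1 and s = (2/15)/(11/15) = 2/11.
Mean offspring μ = 2/15 + 2·11/15 = 8/5 > 1 (supercritical), so q < 1. The extinction probability is the smaller root: q = (2/15)/(11/15) = 2/11.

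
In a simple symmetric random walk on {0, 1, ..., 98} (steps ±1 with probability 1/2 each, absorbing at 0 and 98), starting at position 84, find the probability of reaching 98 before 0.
P(hit 98 before 0) = 84/98 = 6/7

Let u_k = P(hit 98 before 0 | start at k). Then u_0 = 0, u_98 = 1, and u_k = u_{k-1}/2 + u_{k+1}/2 for 1 ≤ k ≤ 97. This harmonic recurrence is solved by u_k = k/98, giving u_84 = 84/98 = 6/7.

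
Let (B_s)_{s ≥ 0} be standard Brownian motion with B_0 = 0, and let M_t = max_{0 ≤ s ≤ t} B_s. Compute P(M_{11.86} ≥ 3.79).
P(M_{11.86} ≥ 3.79) = 2·P(B_{11.86} ≥ 3.79) = 2(1 − Φ(3.79/√11.86)) ≈ 0.2711

By the reflection principle for Brownian motion, P(M_t ≥ a) = 2 · P(B_t ≥ a) for a ≥ 0. Since B_t ~ N(0, t), P(B_t ≥ 3.79) = 1 − Φ(3.79/√t) = 1 − Φ(3.79/√11.86) = 1 − Φ(1.1005). So
  P(M_{11.86} ≥ 3.79) = 2(1 − Φ(1.1005)) ≈ 0.2711.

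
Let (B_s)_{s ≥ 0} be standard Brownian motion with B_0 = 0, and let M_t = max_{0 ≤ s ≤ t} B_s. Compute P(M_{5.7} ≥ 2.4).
P(M_{5.7} ≥ 2.4) = 2·P(B_{5.7} ≥ 2.4) = 2(1 − Φ(2.4/√5.7)) ≈ 0.3148

By the reflection principle for Brownian motion, P(M_t ≥ a) = 2 · P(B_t ≥ a) for a ≥ 0. Since B_t ~ N(0, t), P(B_t ≥ 2.4) = 1 − Φ(2.4/√t) = 1 − Φ(2.4/√5.7) = 1 − Φ(1.0052). So
  P(M_{5.7} ≥ 2.4) = 2(1 − Φ(1.0052)) ≈ 0.3148.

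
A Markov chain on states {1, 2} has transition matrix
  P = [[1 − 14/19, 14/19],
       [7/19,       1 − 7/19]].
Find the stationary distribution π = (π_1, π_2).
π_1 = 1/3, π_2 = 2/3

Solve πP = π with π_1 + π_2 = 1. From πP = π: π_1 · (1 − 14/19) + π_2 · 7/19 = π_1 ⇒ π_2 · 7/19 = π_1 · 14/19 ⇒ π_2/π_1 = (14/19)/(7/19) = 2. Together with π_1 + π_2 = 1:
  π_1 = (7/19)/(14/19 + 7/19) = (7/19)/(21/19) = 1/3,
  π_2 = (14/19)/(14/19 + 7/19) = (14/19)/(21/19) = 2/3.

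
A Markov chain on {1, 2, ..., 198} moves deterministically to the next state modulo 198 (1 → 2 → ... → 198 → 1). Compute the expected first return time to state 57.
E[T_57 | X_0 = 57] = 198

The chain cycles deterministically, so starting at state 57 it returns in exactly 198 steps. Equivalently, the stationary distribution is uniform π_j = 1/198 for every state j, so by Kac's formula E[T_57] = 1/π_57 = 198.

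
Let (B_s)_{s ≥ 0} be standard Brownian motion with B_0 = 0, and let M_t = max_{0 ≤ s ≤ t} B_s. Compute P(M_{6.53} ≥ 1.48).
P(M_{6.53} ≥ 1.48) = 2·P(B_{6.53} ≥ 1.48) = 2(1 − Φ(1.48/√6.53)) ≈ 0.5625

By the reflection principle for Brownian motion, P(M_t ≥ a) = 2 · P(B_t ≥ a) for a ≥ 0. Since B_t ~ N(0, t), P(B_t ≥ 1.48) = 1 − Φ(1.48/√t) = 1 − Φ(1.48/√6.53) = 1 − Φ(0.5792). So
  P(M_{6.53} ≥ 1.48) = 2(1 − Φ(0.5792)) ≈ 0.5625.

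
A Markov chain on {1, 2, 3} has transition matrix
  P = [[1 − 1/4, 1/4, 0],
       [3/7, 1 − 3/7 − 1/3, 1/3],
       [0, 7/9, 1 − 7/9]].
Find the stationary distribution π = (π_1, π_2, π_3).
π = (6/11, 7/22, 3/22)

This is a birth-death chain on three states, which satisfies detailed balance: π_1 · P_{12} = π_2 · P_{21} and π_2 · P_{23} = π_3 · P_{32}.
From π_1 · 1/4 = π_2 · 3/7: π_2/π_1 = (1/4)/(3/7) = 7/12.
From π_2 · 1/3 = π_3 · 7/9: π_3/π_2 = (1/3)/(7/9) = 3/7.
Take π_1 proportional to 1; then unnormalized π = (1, 7/12, 1/4). Normalize by dividing by the sum 11/6:
  π = (6/11, 7/22, 3/22).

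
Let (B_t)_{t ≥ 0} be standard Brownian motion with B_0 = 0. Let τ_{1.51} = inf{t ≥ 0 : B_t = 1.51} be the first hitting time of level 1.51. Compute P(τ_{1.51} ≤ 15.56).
P(τ_{1.51} ≤ 15.56) = 2(1 − Φ(1.51/√15.56)) = 2(1 − Φ(0.3828)) ≈ 0.7019

By the reflection principle for standard BM, P(τ_b ≤ t) = 2 · P(B_t ≥ b). Since B_t ~ N(0, t), P(B_t ≥ 1.51) = 1 − Φ(1.51/√t) = 1 − Φ(1.51/√15.56) = 1 − Φ(0.3828) ≈ 0.35093. Doubling: P(τ_{1.51} ≤ 15.56) ≈ 2 · 0.35093 = 0.70186 ≈ 0.7019.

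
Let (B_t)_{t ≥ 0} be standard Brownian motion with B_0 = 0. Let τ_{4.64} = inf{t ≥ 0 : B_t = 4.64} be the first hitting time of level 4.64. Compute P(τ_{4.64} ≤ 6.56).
P(τ_{4.64} ≤ 6.56) = 2(1 − Φ(4.64/√6.56)) = 2(1 − Φ(1.8116)) ≈ 0.0700

By the reflection principle for standard BM, P(τ_b ≤ t) = 2 · P(B_t ≥ b). Since B_t ~ N(0, t), P(B_t ≥ 4.64) = 1 − Φ(4.64/√t) = 1 − Φ(4.64/√6.56) = 1 − Φ(1.8116) ≈ 0.03502. Doubling: P(τ_{4.64} ≤ 6.56) ≈ 2 · 0.03502 = 0.07004 ≈ 0.0700.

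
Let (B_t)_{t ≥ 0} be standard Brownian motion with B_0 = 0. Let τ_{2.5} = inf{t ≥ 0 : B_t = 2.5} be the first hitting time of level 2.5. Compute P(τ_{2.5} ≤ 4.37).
P(τ_{2.5} ≤ 4.37) = 2(1 − Φ(2.5/√4.37)) = 2(1 − Φ(1.1959)) ≈ 0.2317

By the reflection principle for standard BM, P(τ_b ≤ t) = 2 · P(B_t ≥ b). Since B_t ~ N(0, t), P(B_t ≥ 2.5) = 1 − Φ(2.5/√t) = 1 − Φ(2.5/√4.37) = 1 − Φ(1.1959) ≈ 0.11587. Doubling: P(τ_{2.5} ≤ 4.37) ≈ 2 · 0.11587 = 0.23174 ≈ 0.2317.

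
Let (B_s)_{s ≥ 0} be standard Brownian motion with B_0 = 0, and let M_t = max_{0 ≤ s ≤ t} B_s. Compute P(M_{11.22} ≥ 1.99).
P(M_{11.22} ≥ 1.99) = 2·P(B_{11.22} ≥ 1.99) = 2(1 − Φ(1.99/√11.22)) ≈ 0.5524

By the reflection principle for Brownian motion, P(M_t ≥ a) = 2 · P(B_t ≥ a) for a ≥ 0. Since B_t ~ N(0, t), P(B_t ≥ 1.99) = 1 − Φ(1.99/√t) = 1 − Φ(1.99/√11.22) = 1 − Φ(0.5941). So
  P(M_{11.22} ≥ 1.99) = 2(1 − Φ(0.5941)) ≈ 0.5524.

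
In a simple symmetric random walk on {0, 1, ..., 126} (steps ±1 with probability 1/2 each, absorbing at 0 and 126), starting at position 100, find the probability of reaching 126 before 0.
P(hit 126 before 0) = 100/126 = 50/63

Let u_k = P(hit 126 before 0 | start at k). Then u_0 = 0, u_126 = 1, and u_k = u_{k-1}/2 + u_{k+1}/2 for 1 ≤ k ≤ 125. This harmonic recurrence is solved by u_k = k/126, giving u_100 = 100/126 = 50/63.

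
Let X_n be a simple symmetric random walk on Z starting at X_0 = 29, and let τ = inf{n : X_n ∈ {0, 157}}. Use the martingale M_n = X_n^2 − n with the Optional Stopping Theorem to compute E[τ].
E[τ] = 3712

M_n = X_n^2 − n is a martingale (since E[X_{n+1}^2 | F_n] = X_n^2 + 1). By OST (τ has finite mean in a bounded region), E[M_τ] = E[M_0] = X_0^2 − 0 = 29^2 = 841. Also E[M_τ] = E[X_τ^2] − E[τ]. The walk exits at 0 or 157, with P(hit 157 first) = 29/157, so E[X_τ^2] = 157^2 · 29/157 + 0 = 4553. Thus E[τ] = E[X_τ^2] − E[M_τ] = 4553 − 841 = 3712 = 29(157 − 29) = 3712.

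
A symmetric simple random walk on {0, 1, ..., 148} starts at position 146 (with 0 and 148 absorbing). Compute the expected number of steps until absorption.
E[τ | X_0 = 146] = 292

Let v_k = E[τ | X_0 = k]. Boundary: v_0 = v_148 = 0. Recurrence: v_k = 1 + (v_{k-1} + v_{k+1})/2 for 1 ≤ k ≤ 147. The particular solution to v_k − (v_{k-1} + v_{k+1})/2 = 1 is v_k = −k^2. Adding homogeneous solution A + B k and matching boundaries gives v_k = k (148 − k). Substituting k = 146: v_146 = 146 · 2 = 292.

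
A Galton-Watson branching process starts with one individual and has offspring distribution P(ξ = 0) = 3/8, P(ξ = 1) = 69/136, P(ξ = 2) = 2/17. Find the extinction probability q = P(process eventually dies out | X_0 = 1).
q = 1

Mean offspring μ = 0·3/8 + 1·69/136 + 2·2/17 = 101/136 ≤ 1. For μ ≤ 1 with offspring not concentrated at 1, the Galton-Watson process goes extinct almost surely, so q = 1.
(Algebraic check: The pgf is f(s) = 3/8 + 69/136·s + 2/17·s². The extinction probability q is the smallest fixed point of f in [0, 1]. Setting s = f(s):
  2/17·s² + (69/136 − 1)·s + 3/8 = 0
  2/17·s² − (3/8 + 2/17)·s + 3/8 = 0
which factors as (s − 1)·(2/17·s − 3/8) = 0, giving roots s = 1 and s = (3/8)/(2/17) = 51/16. Since 51/16 ≥ 1, the smallest root in [0, 1] is s = 1.)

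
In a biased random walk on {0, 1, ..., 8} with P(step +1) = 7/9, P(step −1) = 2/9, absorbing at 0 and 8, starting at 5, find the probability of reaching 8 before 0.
P(hit 8 before 0) = (1 − (2/7)^5) / (1 − (2/7)^8) = 1150765/1152909

Let u_k denote P(reach 8 before 0 | start at k). Boundary: u_0 = 0, u_8 = 1. Recurrence: u_k = 7/9·u_{k+1} + 2/9·u_{k-1} for 1 ≤ k ≤ 7. Try u_k = A + B·r^k with r = q/p = (2/9)/(7/9) = 2/7. Substitution satisfies the recurrence; boundary conditions give:
  u_k = (1 − r^k) / (1 − r^N) = (1 − (2/7)^5) / (1 − (2/7)^8) = 1150765/1152909.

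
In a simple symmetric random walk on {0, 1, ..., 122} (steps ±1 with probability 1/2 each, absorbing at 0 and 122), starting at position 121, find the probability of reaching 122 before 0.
P(hit 122 before 0) = 121/122

Let u_k = P(hit 122 before 0 | start at k). Then u_0 = 0, u_122 = 1, and u_k = u_{k-1}/2 + u_{k+1}/2 for 1 ≤ k ≤ 121. This harmonic recurrence is solved by u_k = k/122, giving u_121 = 121/122.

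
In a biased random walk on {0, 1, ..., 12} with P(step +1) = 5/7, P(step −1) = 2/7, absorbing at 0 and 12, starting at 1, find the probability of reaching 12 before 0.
P(hit 12 before 0) = (1 − (2/5)^1) / (1 − (2/5)^12) = 48828125/81378843

Let u_k denote P(reach 12 before 0 | start at k). Boundary: u_0 = 0, u_12 = 1. Recurrence: u_k = 5/7·u_{k+1} + 2/7·u_{k-1} for 1 ≤ k ≤ 11. Try u_k = A + B·r^k with r = q/p = (2/7)/(5/7) = 2/5. Substitution satisfies the recurrence; boundary conditions give:
  u_k = (1 − r^k) / (1 − r^N) = (1 − (2/5)^1) / (1 − (2/5)^12) = 48828125/81378843.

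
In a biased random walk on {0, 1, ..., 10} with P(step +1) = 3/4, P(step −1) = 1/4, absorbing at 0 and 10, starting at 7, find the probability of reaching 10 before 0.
P(hit 10 before 0) = (1 − (1/3)^7) / (1 − (1/3)^10) = 29511/29524

Let u_k denote P(reach 10 before 0 | start at k). Boundary: u_0 = 0, u_10 = 1. Recurrence: u_k = 3/4·u_{k+1} + 1/4·u_{k-1} for 1 ≤ k ≤ 9. Try u_k = A + B·r^k with r = q/p = (1/4)/(3/4) = 1/3. Substitution satisfies the recurrence; boundary conditions give:
  u_k = (1 − r^k) / (1 − r^N) = (1 − (1/3)^7) / (1 − (1/3)^10) = 29511/29524.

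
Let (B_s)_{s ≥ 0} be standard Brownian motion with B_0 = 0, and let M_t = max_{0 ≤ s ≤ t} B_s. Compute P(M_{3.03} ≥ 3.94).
P(M_{3.03} ≥ 3.94) = 2·P(B_{3.03} ≥ 3.94) = 2(1 − Φ(3.94/√3.03)) ≈ 0.0236

By the reflection principle for Brownian motion, P(M_t ≥ a) = 2 · P(B_t ≥ a) for a ≥ 0. Since B_t ~ N(0, t), P(B_t ≥ 3.94) = 1 − Φ(3.94/√t) = 1 − Φ(3.94/√3.03) = 1 − Φ(2.2635). So
  P(M_{3.03} ≥ 3.94) = 2(1 − Φ(2.2635)) ≈ 0.0236.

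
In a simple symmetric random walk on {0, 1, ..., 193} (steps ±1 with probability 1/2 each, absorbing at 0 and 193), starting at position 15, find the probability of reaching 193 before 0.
P(hit 193 before 0) = 15/193

Let u_k = P(hit 193 before 0 | start at k). Then u_0 = 0, u_193 = 1, and u_k = u_{k-1}/2 + u_{k+1}/2 for 1 ≤ k ≤ 192. This harmonic recurrence is solved by u_k = k/193, giving u_15 = 15/193.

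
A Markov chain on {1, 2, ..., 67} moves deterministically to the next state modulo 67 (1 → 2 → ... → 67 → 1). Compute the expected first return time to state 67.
E[T_67 | X_0 = 67] = 67

The chain cycles deterministically, so starting at state 67 it returns in exactly 67 steps. Equivalently, the stationary distribution is uniform π_j = 1/67 for every state j, so by Kac's formula E[T_67] = 1/π_67 = 67.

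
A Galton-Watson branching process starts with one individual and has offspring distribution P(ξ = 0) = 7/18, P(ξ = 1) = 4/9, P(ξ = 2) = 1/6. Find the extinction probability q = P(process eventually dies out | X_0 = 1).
q = 1

Mean offspring μ = 0·7/18 + 1·4/9 + 2·1/6 = 7/9 ≤ 1. For μ ≤ 1 with offspring not concentrated at 1, the Galton-Watson process goes extinct almost surely, so q = 1.
(Algebraic check: The pgf is f(s) = 7/18 + 4/9·s + 1/6·s². The extinction probability q is the smallest fixed point of f in [0, 1]. Setting s = f(s):
  1/6·s² + (4/9 − 1)·s + 7/18 = 0
  1/6·s² − (7/18 + 1/6)·s + 7/18 = 0
which factors as (s − 1)·(1/6·s − 7/18) = 0, giving roots s = 1 and s = (7/18)/(1/6) = 7/3. Since 7/3 ≥ 1, the smallest root in [0, 1] is s = 1.)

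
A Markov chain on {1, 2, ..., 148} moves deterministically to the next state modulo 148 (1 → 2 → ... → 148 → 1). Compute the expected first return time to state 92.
E[T_92 | X_0 = 92] = 148

The chain cycles deterministically, so starting at state 92 it returns in exactly 148 steps. Equivalently, the stationary distribution is uniform π_j = 1/148 for every state j, so by Kac's formula E[T_92] = 1/π_92 = 148.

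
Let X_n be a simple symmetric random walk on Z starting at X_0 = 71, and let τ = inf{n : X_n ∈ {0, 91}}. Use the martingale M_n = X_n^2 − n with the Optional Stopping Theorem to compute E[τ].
E[τ] = 1420

M_n = X_n^2 − n is a martingale (since E[X_{n+1}^2 | F_n] = X_n^2 + 1). By OST (τ has finite mean in a bounded region), E[M_τ] = E[M_0] = X_0^2 − 0 = 71^2 = 5041. Also E[M_τ] = E[X_τ^2] − E[τ]. The walk exits at 0 or 91, with P(hit 91 first) = 71/91, so E[X_τ^2] = 91^2 · 71/91 + 0 = 6461. Thus E[τ] = E[X_τ^2] − E[M_τ] = 6461 − 5041 = 1420 = 71(91 − 71) = 1420.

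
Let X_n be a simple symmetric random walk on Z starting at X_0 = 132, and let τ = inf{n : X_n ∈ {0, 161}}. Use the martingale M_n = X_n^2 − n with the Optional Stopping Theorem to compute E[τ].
E[τ] = 3828

M_n = X_n^2 − n is a martingale (since E[X_{n+1}^2 | F_n] = X_n^2 + 1). By OST (τ has finite mean in a bounded region), E[M_τ] = E[M_0] = X_0^2 − 0 = 132^2 = 17424. Also E[M_τ] = E[X_τ^2] − E[τ]. The walk exits at 0 or 161, with P(hit 161 first) = 132/161, so E[X_τ^2] = 161^2 · 132/161 + 0 = 21252. Thus E[τ] = E[X_τ^2] − E[M_τ] = 21252 − 17424 = 3828 = 132(161 − 132) = 3828.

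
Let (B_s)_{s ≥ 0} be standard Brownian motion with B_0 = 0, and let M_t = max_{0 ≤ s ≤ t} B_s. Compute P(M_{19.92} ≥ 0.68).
P(M_{19.92} ≥ 0.68) = 2·P(B_{19.92} ≥ 0.68) = 2(1 − Φ(0.68/√19.92)) ≈ 0.8789

By the reflection principle for Brownian motion, P(M_t ≥ a) = 2 · P(B_t ≥ a) for a ≥ 0. Since B_t ~ N(0, t), P(B_t ≥ 0.68) = 1 − Φ(0.68/√t) = 1 − Φ(0.68/√19.92) = 1 − Φ(0.1524). So
  P(M_{19.92} ≥ 0.68) = 2(1 − Φ(0.1524)) ≈ 0.8789.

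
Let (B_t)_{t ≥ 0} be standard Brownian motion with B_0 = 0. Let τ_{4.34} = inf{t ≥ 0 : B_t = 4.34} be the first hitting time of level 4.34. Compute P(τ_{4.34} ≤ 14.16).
P(τ_{4.34} ≤ 14.16) = 2(1 − Φ(4.34/√14.16)) = 2(1 − Φ(1.1533)) ≈ 0.2488

By the reflection principle for standard BM, P(τ_b ≤ t) = 2 · P(B_t ≥ b). Since B_t ~ N(0, t), P(B_t ≥ 4.34) = 1 − Φ(4.34/√t) = 1 − Φ(4.34/√14.16) = 1 − Φ(1.1533) ≈ 0.12439. Doubling: P(τ_{4.34} ≤ 14.16) ≈ 2 · 0.12439 = 0.24878 ≈ 0.2488.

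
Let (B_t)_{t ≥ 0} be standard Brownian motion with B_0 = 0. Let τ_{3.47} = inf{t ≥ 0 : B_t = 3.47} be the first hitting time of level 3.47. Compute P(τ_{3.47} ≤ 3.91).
P(τ_{3.47} ≤ 3.91) = 2(1 − Φ(3.47/√3.91)) = 2(1 − Φ(1.7549)) ≈ 0.0793

By the reflection principle for standard BM, P(τ_b ≤ t) = 2 · P(B_t ≥ b). Since B_t ~ N(0, t), P(B_t ≥ 3.47) = 1 − Φ(3.47/√t) = 1 − Φ(3.47/√3.91) = 1 − Φ(1.7549) ≈ 0.03964. Doubling: P(τ_{3.47} ≤ 3.91) ≈ 2 · 0.03964 = 0.07928 ≈ 0.0793.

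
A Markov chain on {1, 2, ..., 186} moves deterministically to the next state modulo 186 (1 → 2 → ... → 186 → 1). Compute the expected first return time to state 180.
E[T_180 | X_0 = 180] = 186

The chain cycles deterministically, so starting at state 180 it returns in exactly 186 steps. Equivalently, the stationary distribution is uniform π_j = 1/186 for every state j, so by Kac's formula E[T_180] = 1/π_180 = 186.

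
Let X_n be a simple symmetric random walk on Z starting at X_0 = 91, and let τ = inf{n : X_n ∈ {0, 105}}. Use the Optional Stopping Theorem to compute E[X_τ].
E[X_τ] = 91

X_n is a martingale and τ is a bounded-mean stopping time (indeed τ is finite a.s. with bounded expectation since the walk is in a bounded region). By the OST, E[X_τ] = E[X_0] = 91. Equivalently: E[X_τ] = 105 · P(hit 105 first) + 0 · P(hit 0 first) = 105 · (91/105) = 91.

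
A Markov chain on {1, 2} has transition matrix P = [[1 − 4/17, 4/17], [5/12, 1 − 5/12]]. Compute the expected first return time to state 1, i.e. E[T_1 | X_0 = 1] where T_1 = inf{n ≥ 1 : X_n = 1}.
E[T_1 | X_0 = 1] = 1/π_1 = 133/85

For an irreducible recurrent Markov chain with stationary distribution π, E[T_i | X_0 = i] = 1/π_i (Kac's formula). Here π_1 = (5/12)/(4/17 + 5/12) = (5/12)/(133/204) = 85/133, so E[T_1 | X_0 = 1] = 1/π_1 = (4/17 + 5/12)/(5/12) = (133/204)/(5/12) = 133/85.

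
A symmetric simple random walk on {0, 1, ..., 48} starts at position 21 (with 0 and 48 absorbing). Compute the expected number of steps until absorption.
E[τ | X_0 = 21] = 567

Let v_k = E[τ | X_0 = k]. Boundary: v_0 = v_48 = 0. Recurrence: v_k = 1 + (v_{k-1} + v_{k+1})/2 for 1 ≤ k ≤ 47. The particular solution to v_k − (v_{k-1} + v_{k+1})/2 = 1 is v_k = −k^2. Adding homogeneous solution A + B k and matching boundaries gives v_k = k (48 − k). Substituting k = 21: v_21 = 21 · 27 = 567.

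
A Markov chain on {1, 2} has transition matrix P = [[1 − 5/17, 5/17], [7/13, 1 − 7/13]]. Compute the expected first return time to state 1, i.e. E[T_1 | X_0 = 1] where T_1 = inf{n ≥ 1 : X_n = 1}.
E[T_1 | X_0 = 1] = 1/π_1 = 184/119

For an irreducible recurrent Markov chain with stationary distribution π, E[T_i | X_0 = i] = 1/π_i (Kac's formula). Here π_1 = (7/13)/(5/17 + 7/13) = (7/13)/(184/221) = 119/184, so E[T_1 | X_0 = 1] = 1/π_1 = (5/17 + 7/13)/(7/13) = (184/221)/(7/13) = 184/119.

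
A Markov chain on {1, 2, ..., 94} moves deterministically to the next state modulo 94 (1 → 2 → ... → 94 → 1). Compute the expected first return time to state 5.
E[T_5 | X_0 = 5] = 94

The chain cycles deterministically, so starting at state 5 it returns in exactly 94 steps. Equivalently, the stationary distribution is uniform π_j = 1/94 for every state j, so by Kac's formula E[T_5] = 1/π_5 = 94.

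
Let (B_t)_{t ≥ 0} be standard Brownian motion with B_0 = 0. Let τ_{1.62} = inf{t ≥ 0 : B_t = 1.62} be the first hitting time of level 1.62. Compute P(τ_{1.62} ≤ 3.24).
P(τ_{1.62} ≤ 3.24) = 2(1 − Φ(1.62/√3.24)) = 2(1 − Φ(0.9000)) ≈ 0.3681

By the reflection principle for standard BM, P(τ_b ≤ t) = 2 · P(B_t ≥ b). Since B_t ~ N(0, t), P(B_t ≥ 1.62) = 1 − Φ(1.62/√t) = 1 − Φ(1.62/√3.24) = 1 − Φ(0.9000) ≈ 0.18406. Doubling: P(τ_{1.62} ≤ 3.24) ≈ 2 · 0.18406 = 0.36812 ≈ 0.3681.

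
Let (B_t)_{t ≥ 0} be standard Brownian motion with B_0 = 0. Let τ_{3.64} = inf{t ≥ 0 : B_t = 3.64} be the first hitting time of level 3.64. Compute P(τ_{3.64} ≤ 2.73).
P(τ_{3.64} ≤ 2.73) = 2(1 − Φ(3.64/√2.73)) = 2(1 − Φ(2.2030)) ≈ 0.0276

By the reflection principle for standard BM, P(τ_b ≤ t) = 2 · P(B_t ≥ b). Since B_t ~ N(0, t), P(B_t ≥ 3.64) = 1 − Φ(3.64/√t) = 1 − Φ(3.64/√2.73) = 1 − Φ(2.2030) ≈ 0.01380. Doubling: P(τ_{3.64} ≤ 2.73) ≈ 2 · 0.01380 = 0.02760 ≈ 0.0276.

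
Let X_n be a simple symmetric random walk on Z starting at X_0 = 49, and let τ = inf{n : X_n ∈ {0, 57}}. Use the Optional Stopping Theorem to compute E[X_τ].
E[X_τ] = 49

X_n is a martingale and τ is a bounded-mean stopping time (indeed τ is finite a.s. with bounded expectation since the walk is in a bounded region). By the OST, E[X_τ] = E[X_0] = 49. Equivalently: E[X_τ] = 57 · P(hit 57 first) + 0 · P(hit 0 first) = 57 · (49/57) = 49.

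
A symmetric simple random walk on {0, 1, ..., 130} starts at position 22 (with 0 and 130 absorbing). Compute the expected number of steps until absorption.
E[τ | X_0 = 22] = 2376

Let v_k = E[τ | X_0 = k]. Boundary: v_0 = v_130 = 0. Recurrence: v_k = 1 + (v_{k-1} + v_{k+1})/2 for 1 ≤ k ≤ 129. The particular solution to v_k − (v_{k-1} + v_{k+1})/2 = 1 is v_k = −k^2. Adding homogeneous solution A + B k and matching boundaries gives v_k = k (130 − k). Substituting k = 22: v_22 = 22 · 108 = 2376.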